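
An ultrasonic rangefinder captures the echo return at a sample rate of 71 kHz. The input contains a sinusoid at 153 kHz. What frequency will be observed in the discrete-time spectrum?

11 kHz

153 kHz mod fs = 11 kHz.
11 kHz ≤ fs/2 = 35.5 kHz, appears at 11 kHz.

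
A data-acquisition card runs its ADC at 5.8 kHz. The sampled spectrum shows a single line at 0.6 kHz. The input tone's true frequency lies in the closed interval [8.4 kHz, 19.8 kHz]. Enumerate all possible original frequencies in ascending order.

11 kHz, 12.2 kHz, 16.8 kHz, 18 kHz

Frequencies that alias to 0.6 kHz are k·fs ± 0.6 kHz for integer k ≥ 0.
k=0: 0.6 kHz.
k=1: 5.2 kHz, 6.4 kHz.
k=2: 11 kHz, 12.2 kHz.
k=3: 16.8 kHz, 18 kHz.
k=4: 22.6 kHz, 23.8 kHz.
Within [8.4 kHz, 19.8 kHz]: 11 kHz, 12.2 kHz, 16.8 kHz, 18 kHz.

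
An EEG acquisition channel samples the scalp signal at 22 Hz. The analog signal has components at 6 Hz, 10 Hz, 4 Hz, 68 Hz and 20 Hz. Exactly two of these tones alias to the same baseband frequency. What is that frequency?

2 Hz

fs/2 = 11 Hz.
6 Hz ≤ fs/2 = 11 Hz, passes unchanged.
10 Hz ≤ fs/2 = 11 Hz, passes unchanged.
4 Hz ≤ fs/2 = 11 Hz, passes unchanged.
68 Hz mod fs = 2 Hz.
2 Hz ≤ fs/2 = 11 Hz, appears at 2 Hz.
20 Hz > fs/2 = 11 Hz, folds to fs − 20 Hz = 2 Hz.
20 Hz and 68 Hz both map to 2 Hz.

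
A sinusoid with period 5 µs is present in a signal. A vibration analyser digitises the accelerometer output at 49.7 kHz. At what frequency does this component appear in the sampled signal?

1.2 kHz

T = 5 µs → f = 1/T = 200 kHz.
200 kHz mod fs = 1.2 kHz.
1.2 kHz ≤ fs/2 = 24.85 kHz, appears at 1.2 kHz.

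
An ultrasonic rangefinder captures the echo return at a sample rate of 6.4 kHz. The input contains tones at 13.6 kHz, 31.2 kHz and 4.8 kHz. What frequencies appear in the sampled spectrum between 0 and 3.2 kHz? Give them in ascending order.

fs/2 = 3.2 kHz.
13.6 kHz mod fs = 0.8 kHz.
0.8 kHz ≤ fs/2 = 3.2 kHz, appears at 0.8 kHz.
31.2 kHz mod fs = 5.6 kHz.
5.6 kHz > fs/2 = 3.2 kHz, folds to fs − 5.6 kHz = 0.8 kHz.
4.8 kHz > fs/2 = 3.2 kHz, folds to fs − 4.8 kHz = 1.6 kHz.
Distinct values: {0.8 kHz, 1.6 kHz}.

0.8 kHz, 1.6 kHz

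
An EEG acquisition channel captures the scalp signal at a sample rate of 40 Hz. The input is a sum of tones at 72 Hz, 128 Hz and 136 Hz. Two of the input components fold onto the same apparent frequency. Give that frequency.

8 Hz

fs/2 = 20 Hz.
72 Hz mod fs = 32 Hz.
32 Hz > fs/2 = 20 Hz, folds to fs − 32 Hz = 8 Hz.
128 Hz mod fs = 8 Hz.
8 Hz ≤ fs/2 = 20 Hz, appears at 8 Hz.
136 Hz mod fs = 16 Hz.
16 Hz ≤ fs/2 = 20 Hz, appears at 16 Hz.
72 Hz and 128 Hz both map to 8 Hz.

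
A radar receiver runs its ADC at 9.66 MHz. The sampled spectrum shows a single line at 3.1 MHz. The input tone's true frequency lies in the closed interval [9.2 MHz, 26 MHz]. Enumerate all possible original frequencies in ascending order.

12.76 MHz, 16.22 MHz, 22.42 MHz, 25.88 MHz

Frequencies that alias to 3.1 MHz are k·fs ± 3.1 MHz for integer k ≥ 0.
k=0: 3.1 MHz.
k=1: 6.56 MHz, 12.76 MHz.
k=2: 16.22 MHz, 22.42 MHz.
k=3: 25.88 MHz, 32.08 MHz.
k=4: 35.54 MHz, 41.74 MHz.
Within [9.2 MHz, 26 MHz]: 12.76 MHz, 16.22 MHz, 22.42 MHz, 25.88 MHz.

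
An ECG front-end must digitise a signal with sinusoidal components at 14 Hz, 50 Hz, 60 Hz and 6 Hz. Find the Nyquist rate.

120 Hz

Highest-frequency component: 60 Hz.
Nyquist rate = 2 × 60 Hz = 120 Hz.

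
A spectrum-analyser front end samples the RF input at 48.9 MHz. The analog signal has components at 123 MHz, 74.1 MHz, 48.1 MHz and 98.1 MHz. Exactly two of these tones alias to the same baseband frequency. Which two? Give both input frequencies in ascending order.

74.1 MHz, 123 MHz

fs/2 = 24.45 MHz.
123 MHz mod fs = 25.2 MHz.
25.2 MHz > fs/2 = 24.45 MHz, folds to fs − 25.2 MHz = 23.7 MHz.
74.1 MHz mod fs = 25.2 MHz.
25.2 MHz > fs/2 = 24.45 MHz, folds to fs − 25.2 MHz = 23.7 MHz.
48.1 MHz > fs/2 = 24.45 MHz, folds to fs − 48.1 MHz = 0.8 MHz.
98.1 MHz mod fs = 0.3 MHz.
0.3 MHz ≤ fs/2 = 24.45 MHz, appears at 0.3 MHz.
74.1 MHz and 123 MHz both map to 23.7 MHz.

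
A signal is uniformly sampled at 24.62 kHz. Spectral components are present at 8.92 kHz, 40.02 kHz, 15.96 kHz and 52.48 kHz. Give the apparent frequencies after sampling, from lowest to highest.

3.24 kHz, 8.66 kHz, 8.92 kHz, 9.22 kHz

fs/2 = 12.31 kHz.
8.92 kHz ≤ fs/2 = 12.31 kHz, passes unchanged.
40.02 kHz mod fs = 15.4 kHz.
15.4 kHz > fs/2 = 12.31 kHz, folds to fs − 15.4 kHz = 9.22 kHz.
15.96 kHz > fs/2 = 12.31 kHz, folds to fs − 15.96 kHz = 8.66 kHz.
52.48 kHz mod fs = 3.24 kHz.
3.24 kHz ≤ fs/2 = 12.31 kHz, appears at 3.24 kHz.
Distinct values: {3.24 kHz, 8.66 kHz, 8.92 kHz, 9.22 kHz}.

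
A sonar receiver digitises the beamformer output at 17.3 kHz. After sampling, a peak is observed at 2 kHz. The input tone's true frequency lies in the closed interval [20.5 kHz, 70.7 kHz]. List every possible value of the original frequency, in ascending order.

32.6 kHz, 36.6 kHz, 49.9 kHz, 53.9 kHz, 67.2 kHz

Frequencies that alias to 2 kHz are k·fs ± 2 kHz for integer k ≥ 0.
k=0: 2 kHz.
k=1: 15.3 kHz, 19.3 kHz.
k=2: 32.6 kHz, 36.6 kHz.
k=3: 49.9 kHz, 53.9 kHz.
k=4: 67.2 kHz, 71.2 kHz.
k=5: 84.5 kHz, 88.5 kHz.
Within [20.5 kHz, 70.7 kHz]: 32.6 kHz, 36.6 kHz, 49.9 kHz, 53.9 kHz, 67.2 kHz.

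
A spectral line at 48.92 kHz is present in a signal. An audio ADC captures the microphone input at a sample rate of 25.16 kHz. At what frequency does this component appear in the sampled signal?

1.4 kHz

48.92 kHz mod fs = 23.76 kHz.
23.76 kHz > fs/2 = 12.58 kHz, folds to fs − 23.76 kHz = 1.4 kHz.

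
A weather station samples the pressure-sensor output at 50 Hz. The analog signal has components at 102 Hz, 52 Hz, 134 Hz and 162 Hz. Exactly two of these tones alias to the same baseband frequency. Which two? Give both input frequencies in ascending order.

fs/2 = 25 Hz.
102 Hz mod fs = 2 Hz.
2 Hz ≤ fs/2 = 25 Hz, appears at 2 Hz.
52 Hz mod fs = 2 Hz.
2 Hz ≤ fs/2 = 25 Hz, appears at 2 Hz.
134 Hz mod fs = 34 Hz.
34 Hz > fs/2 = 25 Hz, folds to fs − 34 Hz = 16 Hz.
162 Hz mod fs = 12 Hz.
12 Hz ≤ fs/2 = 25 Hz, appears at 12 Hz.
52 Hz and 102 Hz both map to 2 Hz.

52 Hz, 102 Hz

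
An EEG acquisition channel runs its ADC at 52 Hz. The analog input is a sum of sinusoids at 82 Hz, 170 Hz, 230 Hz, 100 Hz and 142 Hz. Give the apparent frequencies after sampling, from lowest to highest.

4 Hz, 14 Hz, 22 Hz

fs/2 = 26 Hz.
82 Hz mod fs = 30 Hz.
30 Hz > fs/2 = 26 Hz, folds to fs − 30 Hz = 22 Hz.
170 Hz mod fs = 14 Hz.
14 Hz ≤ fs/2 = 26 Hz, appears at 14 Hz.
230 Hz mod fs = 22 Hz.
22 Hz ≤ fs/2 = 26 Hz, appears at 22 Hz.
100 Hz mod fs = 48 Hz.
48 Hz > fs/2 = 26 Hz, folds to fs − 48 Hz = 4 Hz.
142 Hz mod fs = 38 Hz.
38 Hz > fs/2 = 26 Hz, folds to fs − 38 Hz = 14 Hz.
Distinct values: {4 Hz, 14 Hz, 22 Hz}.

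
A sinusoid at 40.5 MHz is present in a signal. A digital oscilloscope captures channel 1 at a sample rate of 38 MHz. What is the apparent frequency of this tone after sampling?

40.5 MHz mod fs = 2.5 MHz.
2.5 MHz ≤ fs/2 = 19 MHz, appears at 2.5 MHz.

2.5 MHz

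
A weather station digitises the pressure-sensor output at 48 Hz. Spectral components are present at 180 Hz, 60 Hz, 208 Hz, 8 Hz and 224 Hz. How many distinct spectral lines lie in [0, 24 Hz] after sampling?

3

fs/2 = 24 Hz.
180 Hz mod fs = 36 Hz.
36 Hz > fs/2 = 24 Hz, folds to fs − 36 Hz = 12 Hz.
60 Hz mod fs = 12 Hz.
12 Hz ≤ fs/2 = 24 Hz, appears at 12 Hz.
208 Hz mod fs = 16 Hz.
16 Hz ≤ fs/2 = 24 Hz, appears at 16 Hz.
8 Hz ≤ fs/2 = 24 Hz, passes unchanged.
224 Hz mod fs = 32 Hz.
32 Hz > fs/2 = 24 Hz, folds to fs − 32 Hz = 16 Hz.
Distinct values: {8 Hz, 12 Hz, 16 Hz} → 3.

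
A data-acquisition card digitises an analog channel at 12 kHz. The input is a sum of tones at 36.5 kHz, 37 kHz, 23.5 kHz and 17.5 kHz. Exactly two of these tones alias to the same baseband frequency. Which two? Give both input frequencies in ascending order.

fs/2 = 6 kHz.
36.5 kHz mod fs = 0.5 kHz.
0.5 kHz ≤ fs/2 = 6 kHz, appears at 0.5 kHz.
37 kHz mod fs = 1 kHz.
1 kHz ≤ fs/2 = 6 kHz, appears at 1 kHz.
23.5 kHz mod fs = 11.5 kHz.
11.5 kHz > fs/2 = 6 kHz, folds to fs − 11.5 kHz = 0.5 kHz.
17.5 kHz mod fs = 5.5 kHz.
5.5 kHz ≤ fs/2 = 6 kHz, appears at 5.5 kHz.
23.5 kHz and 36.5 kHz both map to 0.5 kHz.

23.5 kHz, 36.5 kHz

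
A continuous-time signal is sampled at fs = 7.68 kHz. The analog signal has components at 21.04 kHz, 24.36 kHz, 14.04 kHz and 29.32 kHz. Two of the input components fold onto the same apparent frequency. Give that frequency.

fs/2 = 3.84 kHz.
21.04 kHz mod fs = 5.68 kHz.
5.68 kHz > fs/2 = 3.84 kHz, folds to fs − 5.68 kHz = 2 kHz.
24.36 kHz mod fs = 1.32 kHz.
1.32 kHz ≤ fs/2 = 3.84 kHz, appears at 1.32 kHz.
14.04 kHz mod fs = 6.36 kHz.
6.36 kHz > fs/2 = 3.84 kHz, folds to fs − 6.36 kHz = 1.32 kHz.
29.32 kHz mod fs = 6.28 kHz.
6.28 kHz > fs/2 = 3.84 kHz, folds to fs − 6.28 kHz = 1.4 kHz.
14.04 kHz and 24.36 kHz both map to 1.32 kHz.

1.32 kHz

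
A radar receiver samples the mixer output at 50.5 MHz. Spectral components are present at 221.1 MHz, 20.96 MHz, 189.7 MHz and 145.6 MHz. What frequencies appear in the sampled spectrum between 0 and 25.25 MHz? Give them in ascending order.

5.9 MHz, 12.3 MHz, 19.1 MHz, 20.96 MHz

fs/2 = 25.25 MHz.
221.1 MHz mod fs = 19.1 MHz.
19.1 MHz ≤ fs/2 = 25.25 MHz, appears at 19.1 MHz.
20.96 MHz ≤ fs/2 = 25.25 MHz, passes unchanged.
189.7 MHz mod fs = 38.2 MHz.
38.2 MHz > fs/2 = 25.25 MHz, folds to fs − 38.2 MHz = 12.3 MHz.
145.6 MHz mod fs = 44.6 MHz.
44.6 MHz > fs/2 = 25.25 MHz, folds to fs − 44.6 MHz = 5.9 MHz.
Distinct values: {5.9 MHz, 12.3 MHz, 19.1 MHz, 20.96 MHz}.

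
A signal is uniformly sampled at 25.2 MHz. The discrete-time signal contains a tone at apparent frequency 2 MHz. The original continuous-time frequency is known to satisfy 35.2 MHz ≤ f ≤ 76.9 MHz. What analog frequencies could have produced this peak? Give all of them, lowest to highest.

48.4 MHz, 52.4 MHz, 73.6 MHz

Frequencies that alias to 2 MHz are k·fs ± 2 MHz for integer k ≥ 0.
k=0: 2 MHz.
k=1: 23.2 MHz, 27.2 MHz.
k=2: 48.4 MHz, 52.4 MHz.
k=3: 73.6 MHz, 77.6 MHz.
k=4: 98.8 MHz, 102.8 MHz.
Within [35.2 MHz, 76.9 MHz]: 48.4 MHz, 52.4 MHz, 73.6 MHz.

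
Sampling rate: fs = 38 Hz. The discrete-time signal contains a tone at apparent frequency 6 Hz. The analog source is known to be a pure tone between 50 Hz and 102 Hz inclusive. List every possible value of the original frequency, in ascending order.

Frequencies that alias to 6 Hz are k·fs ± 6 Hz for integer k ≥ 0.
k=0: 6 Hz.
k=1: 32 Hz, 44 Hz.
k=2: 70 Hz, 82 Hz.
k=3: 108 Hz, 120 Hz.
Within [50 Hz, 102 Hz]: 70 Hz, 82 Hz.

70 Hz, 82 Hz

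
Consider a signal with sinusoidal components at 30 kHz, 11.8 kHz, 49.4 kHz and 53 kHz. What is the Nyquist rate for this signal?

Highest-frequency component: 53 kHz.
Nyquist rate = 2 × 53 kHz = 106 kHz.

106 kHz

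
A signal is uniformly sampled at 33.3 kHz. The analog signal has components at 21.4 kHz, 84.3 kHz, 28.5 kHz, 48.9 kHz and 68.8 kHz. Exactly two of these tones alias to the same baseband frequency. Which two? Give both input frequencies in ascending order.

48.9 kHz, 84.3 kHz

fs/2 = 16.65 kHz.
21.4 kHz > fs/2 = 16.65 kHz, folds to fs − 21.4 kHz = 11.9 kHz.
84.3 kHz mod fs = 17.7 kHz.
17.7 kHz > fs/2 = 16.65 kHz, folds to fs − 17.7 kHz = 15.6 kHz.
28.5 kHz > fs/2 = 16.65 kHz, folds to fs − 28.5 kHz = 4.8 kHz.
48.9 kHz mod fs = 15.6 kHz.
15.6 kHz ≤ fs/2 = 16.65 kHz, appears at 15.6 kHz.
68.8 kHz mod fs = 2.2 kHz.
2.2 kHz ≤ fs/2 = 16.65 kHz, appears at 2.2 kHz.
48.9 kHz and 84.3 kHz both map to 15.6 kHz.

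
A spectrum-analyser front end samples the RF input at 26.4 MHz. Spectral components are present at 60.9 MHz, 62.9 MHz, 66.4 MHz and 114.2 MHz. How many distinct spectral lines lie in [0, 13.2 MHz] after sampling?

fs/2 = 13.2 MHz.
60.9 MHz mod fs = 8.1 MHz.
8.1 MHz ≤ fs/2 = 13.2 MHz, appears at 8.1 MHz.
62.9 MHz mod fs = 10.1 MHz.
10.1 MHz ≤ fs/2 = 13.2 MHz, appears at 10.1 MHz.
66.4 MHz mod fs = 13.6 MHz.
13.6 MHz > fs/2 = 13.2 MHz, folds to fs − 13.6 MHz = 12.8 MHz.
114.2 MHz mod fs = 8.6 MHz.
8.6 MHz ≤ fs/2 = 13.2 MHz, appears at 8.6 MHz.
Distinct values: {8.1 MHz, 8.6 MHz, 10.1 MHz, 12.8 MHz} → 4.

4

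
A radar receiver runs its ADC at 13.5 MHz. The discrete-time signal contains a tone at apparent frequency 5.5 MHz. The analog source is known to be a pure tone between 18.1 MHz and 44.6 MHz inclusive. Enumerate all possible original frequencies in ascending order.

Frequencies that alias to 5.5 MHz are k·fs ± 5.5 MHz for integer k ≥ 0.
k=0: 5.5 MHz.
k=1: 8 MHz, 19 MHz.
k=2: 21.5 MHz, 32.5 MHz.
k=3: 35 MHz, 46 MHz.
k=4: 48.5 MHz, 59.5 MHz.
Within [18.1 MHz, 44.6 MHz]: 19 MHz, 21.5 MHz, 32.5 MHz, 35 MHz.

19 MHz, 21.5 MHz, 32.5 MHz, 35 MHz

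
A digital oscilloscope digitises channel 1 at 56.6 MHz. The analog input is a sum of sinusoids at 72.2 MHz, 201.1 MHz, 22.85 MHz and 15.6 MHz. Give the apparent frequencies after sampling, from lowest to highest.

15.6 MHz, 22.85 MHz, 25.3 MHz

fs/2 = 28.3 MHz.
72.2 MHz mod fs = 15.6 MHz.
15.6 MHz ≤ fs/2 = 28.3 MHz, appears at 15.6 MHz.
201.1 MHz mod fs = 31.3 MHz.
31.3 MHz > fs/2 = 28.3 MHz, folds to fs − 31.3 MHz = 25.3 MHz.
22.85 MHz ≤ fs/2 = 28.3 MHz, passes unchanged.
15.6 MHz ≤ fs/2 = 28.3 MHz, passes unchanged.
Distinct values: {15.6 MHz, 22.85 MHz, 25.3 MHz}.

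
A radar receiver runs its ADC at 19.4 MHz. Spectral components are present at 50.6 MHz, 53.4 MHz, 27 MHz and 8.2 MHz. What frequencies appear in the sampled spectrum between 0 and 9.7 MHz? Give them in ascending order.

4.8 MHz, 7.6 MHz, 8.2 MHz

fs/2 = 9.7 MHz.
50.6 MHz mod fs = 11.8 MHz.
11.8 MHz > fs/2 = 9.7 MHz, folds to fs − 11.8 MHz = 7.6 MHz.
53.4 MHz mod fs = 14.6 MHz.
14.6 MHz > fs/2 = 9.7 MHz, folds to fs − 14.6 MHz = 4.8 MHz.
27 MHz mod fs = 7.6 MHz.
7.6 MHz ≤ fs/2 = 9.7 MHz, appears at 7.6 MHz.
8.2 MHz ≤ fs/2 = 9.7 MHz, passes unchanged.
Distinct values: {4.8 MHz, 7.6 MHz, 8.2 MHz}.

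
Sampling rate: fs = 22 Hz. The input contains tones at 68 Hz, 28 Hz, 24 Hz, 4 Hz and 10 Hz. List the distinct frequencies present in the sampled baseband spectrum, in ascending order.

2 Hz, 4 Hz, 6 Hz, 10 Hz

fs/2 = 11 Hz.
68 Hz mod fs = 2 Hz.
2 Hz ≤ fs/2 = 11 Hz, appears at 2 Hz.
28 Hz mod fs = 6 Hz.
6 Hz ≤ fs/2 = 11 Hz, appears at 6 Hz.
24 Hz mod fs = 2 Hz.
2 Hz ≤ fs/2 = 11 Hz, appears at 2 Hz.
4 Hz ≤ fs/2 = 11 Hz, passes unchanged.
10 Hz ≤ fs/2 = 11 Hz, passes unchanged.
Distinct values: {2 Hz, 4 Hz, 6 Hz, 10 Hz}.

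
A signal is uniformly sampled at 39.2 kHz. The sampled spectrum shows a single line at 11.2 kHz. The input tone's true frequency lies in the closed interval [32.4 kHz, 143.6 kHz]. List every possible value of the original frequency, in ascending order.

Frequencies that alias to 11.2 kHz are k·fs ± 11.2 kHz for integer k ≥ 0.
k=0: 11.2 kHz.
k=1: 28 kHz, 50.4 kHz.
k=2: 67.2 kHz, 89.6 kHz.
k=3: 106.4 kHz, 128.8 kHz.
k=4: 145.6 kHz, 168 kHz.
Within [32.4 kHz, 143.6 kHz]: 50.4 kHz, 67.2 kHz, 89.6 kHz, 106.4 kHz, 128.8 kHz.

50.4 kHz, 67.2 kHz, 89.6 kHz, 106.4 kHz, 128.8 kHz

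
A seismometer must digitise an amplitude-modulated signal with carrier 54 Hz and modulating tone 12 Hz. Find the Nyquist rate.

132 Hz

AM sidebands sit at fc ± fm = 42 Hz and 66 Hz.
Highest-frequency component: 66 Hz.
Nyquist rate = 2 × 66 Hz = 132 Hz.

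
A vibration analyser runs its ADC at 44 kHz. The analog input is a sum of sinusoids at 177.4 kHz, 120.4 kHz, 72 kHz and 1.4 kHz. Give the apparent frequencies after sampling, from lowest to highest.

1.4 kHz, 11.6 kHz, 16 kHz

fs/2 = 22 kHz.
177.4 kHz mod fs = 1.4 kHz.
1.4 kHz ≤ fs/2 = 22 kHz, appears at 1.4 kHz.
120.4 kHz mod fs = 32.4 kHz.
32.4 kHz > fs/2 = 22 kHz, folds to fs − 32.4 kHz = 11.6 kHz.
72 kHz mod fs = 28 kHz.
28 kHz > fs/2 = 22 kHz, folds to fs − 28 kHz = 16 kHz.
1.4 kHz ≤ fs/2 = 22 kHz, passes unchanged.
Distinct values: {1.4 kHz, 11.6 kHz, 16 kHz}.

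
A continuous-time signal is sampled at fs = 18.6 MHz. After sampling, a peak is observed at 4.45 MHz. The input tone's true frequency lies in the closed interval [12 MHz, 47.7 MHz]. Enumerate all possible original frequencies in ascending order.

Frequencies that alias to 4.45 MHz are k·fs ± 4.45 MHz for integer k ≥ 0.
k=0: 4.45 MHz.
k=1: 14.15 MHz, 23.05 MHz.
k=2: 32.75 MHz, 41.65 MHz.
k=3: 51.35 MHz, 60.25 MHz.
Within [12 MHz, 47.7 MHz]: 14.15 MHz, 23.05 MHz, 32.75 MHz, 41.65 MHz.

14.15 MHz, 23.05 MHz, 32.75 MHz, 41.65 MHz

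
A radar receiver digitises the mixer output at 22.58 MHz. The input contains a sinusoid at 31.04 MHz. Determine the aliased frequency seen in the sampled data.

31.04 MHz mod fs = 8.46 MHz.
8.46 MHz ≤ fs/2 = 11.29 MHz, appears at 8.46 MHz.

8.46 MHz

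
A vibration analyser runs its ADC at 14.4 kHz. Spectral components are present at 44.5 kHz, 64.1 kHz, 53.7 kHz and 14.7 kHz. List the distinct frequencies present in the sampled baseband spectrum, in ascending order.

fs/2 = 7.2 kHz.
44.5 kHz mod fs = 1.3 kHz.
1.3 kHz ≤ fs/2 = 7.2 kHz, appears at 1.3 kHz.
64.1 kHz mod fs = 6.5 kHz.
6.5 kHz ≤ fs/2 = 7.2 kHz, appears at 6.5 kHz.
53.7 kHz mod fs = 10.5 kHz.
10.5 kHz > fs/2 = 7.2 kHz, folds to fs − 10.5 kHz = 3.9 kHz.
14.7 kHz mod fs = 0.3 kHz.
0.3 kHz ≤ fs/2 = 7.2 kHz, appears at 0.3 kHz.
Distinct values: {0.3 kHz, 1.3 kHz, 3.9 kHz, 6.5 kHz}.

0.3 kHz, 1.3 kHz, 3.9 kHz, 6.5 kHz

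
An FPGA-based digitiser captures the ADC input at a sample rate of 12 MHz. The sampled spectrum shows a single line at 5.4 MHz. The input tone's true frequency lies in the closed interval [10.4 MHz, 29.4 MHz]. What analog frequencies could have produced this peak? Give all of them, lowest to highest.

Frequencies that alias to 5.4 MHz are k·fs ± 5.4 MHz for integer k ≥ 0.
k=0: 5.4 MHz.
k=1: 6.6 MHz, 17.4 MHz.
k=2: 18.6 MHz, 29.4 MHz.
k=3: 30.6 MHz, 41.4 MHz.
Within [10.4 MHz, 29.4 MHz]: 17.4 MHz, 18.6 MHz, 29.4 MHz.

17.4 MHz, 18.6 MHz, 29.4 MHz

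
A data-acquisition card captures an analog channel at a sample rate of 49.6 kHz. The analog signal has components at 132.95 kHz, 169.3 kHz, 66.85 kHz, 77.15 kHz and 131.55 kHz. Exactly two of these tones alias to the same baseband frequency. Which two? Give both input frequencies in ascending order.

66.85 kHz, 131.55 kHz

fs/2 = 24.8 kHz.
132.95 kHz mod fs = 33.75 kHz.
33.75 kHz > fs/2 = 24.8 kHz, folds to fs − 33.75 kHz = 15.85 kHz.
169.3 kHz mod fs = 20.5 kHz.
20.5 kHz ≤ fs/2 = 24.8 kHz, appears at 20.5 kHz.
66.85 kHz mod fs = 17.25 kHz.
17.25 kHz ≤ fs/2 = 24.8 kHz, appears at 17.25 kHz.
77.15 kHz mod fs = 27.55 kHz.
27.55 kHz > fs/2 = 24.8 kHz, folds to fs − 27.55 kHz = 22.05 kHz.
131.55 kHz mod fs = 32.35 kHz.
32.35 kHz > fs/2 = 24.8 kHz, folds to fs − 32.35 kHz = 17.25 kHz.
66.85 kHz and 131.55 kHz both map to 17.25 kHz.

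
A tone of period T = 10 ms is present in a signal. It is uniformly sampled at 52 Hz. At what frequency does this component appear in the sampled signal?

4 Hz

T = 10 ms → f = 1/T = 100 Hz.
100 Hz mod fs = 48 Hz.
48 Hz > fs/2 = 26 Hz, folds to fs − 48 Hz = 4 Hz.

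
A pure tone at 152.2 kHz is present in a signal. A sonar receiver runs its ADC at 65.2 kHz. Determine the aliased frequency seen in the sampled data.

21.8 kHz

152.2 kHz mod fs = 21.8 kHz.
21.8 kHz ≤ fs/2 = 32.6 kHz, appears at 21.8 kHz.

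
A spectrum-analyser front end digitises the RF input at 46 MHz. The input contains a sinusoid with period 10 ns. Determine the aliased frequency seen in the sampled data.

T = 10 ns → f = 1/T = 100 MHz.
100 MHz mod fs = 8 MHz.
8 MHz ≤ fs/2 = 23 MHz, appears at 8 MHz.

8 MHz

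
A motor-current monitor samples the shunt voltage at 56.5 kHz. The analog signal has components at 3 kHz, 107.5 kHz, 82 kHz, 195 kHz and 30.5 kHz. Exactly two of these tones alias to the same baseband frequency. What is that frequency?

fs/2 = 28.25 kHz.
3 kHz ≤ fs/2 = 28.25 kHz, passes unchanged.
107.5 kHz mod fs = 51 kHz.
51 kHz > fs/2 = 28.25 kHz, folds to fs − 51 kHz = 5.5 kHz.
82 kHz mod fs = 25.5 kHz.
25.5 kHz ≤ fs/2 = 28.25 kHz, appears at 25.5 kHz.
195 kHz mod fs = 25.5 kHz.
25.5 kHz ≤ fs/2 = 28.25 kHz, appears at 25.5 kHz.
30.5 kHz > fs/2 = 28.25 kHz, folds to fs − 30.5 kHz = 26 kHz.
82 kHz and 195 kHz both map to 25.5 kHz.

25.5 kHz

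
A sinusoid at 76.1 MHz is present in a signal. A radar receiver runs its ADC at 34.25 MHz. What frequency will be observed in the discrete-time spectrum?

76.1 MHz mod fs = 7.6 MHz.
7.6 MHz ≤ fs/2 = 17.125 MHz, appears at 7.6 MHz.

7.6 MHz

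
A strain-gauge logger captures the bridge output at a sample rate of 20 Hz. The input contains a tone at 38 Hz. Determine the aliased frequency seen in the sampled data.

2 Hz

38 Hz mod fs = 18 Hz.
18 Hz > fs/2 = 10 Hz, folds to fs − 18 Hz = 2 Hz.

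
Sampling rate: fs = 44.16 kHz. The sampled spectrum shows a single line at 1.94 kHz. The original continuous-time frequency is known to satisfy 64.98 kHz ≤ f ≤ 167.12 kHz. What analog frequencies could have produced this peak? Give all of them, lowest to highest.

86.38 kHz, 90.26 kHz, 130.54 kHz, 134.42 kHz

Frequencies that alias to 1.94 kHz are k·fs ± 1.94 kHz for integer k ≥ 0.
k=0: 1.94 kHz.
k=1: 42.22 kHz, 46.1 kHz.
k=2: 86.38 kHz, 90.26 kHz.
k=3: 130.54 kHz, 134.42 kHz.
k=4: 174.7 kHz, 178.58 kHz.
Within [64.98 kHz, 167.12 kHz]: 86.38 kHz, 90.26 kHz, 130.54 kHz, 134.42 kHz.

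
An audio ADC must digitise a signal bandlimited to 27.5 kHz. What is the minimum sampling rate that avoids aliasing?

Nyquist rate = 2 × 27.5 kHz = 55 kHz.

55 kHz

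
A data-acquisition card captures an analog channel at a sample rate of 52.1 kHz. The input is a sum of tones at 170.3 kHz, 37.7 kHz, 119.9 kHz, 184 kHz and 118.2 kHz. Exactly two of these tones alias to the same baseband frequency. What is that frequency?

fs/2 = 26.05 kHz.
170.3 kHz mod fs = 14 kHz.
14 kHz ≤ fs/2 = 26.05 kHz, appears at 14 kHz.
37.7 kHz > fs/2 = 26.05 kHz, folds to fs − 37.7 kHz = 14.4 kHz.
119.9 kHz mod fs = 15.7 kHz.
15.7 kHz ≤ fs/2 = 26.05 kHz, appears at 15.7 kHz.
184 kHz mod fs = 27.7 kHz.
27.7 kHz > fs/2 = 26.05 kHz, folds to fs − 27.7 kHz = 24.4 kHz.
118.2 kHz mod fs = 14 kHz.
14 kHz ≤ fs/2 = 26.05 kHz, appears at 14 kHz.
118.2 kHz and 170.3 kHz both map to 14 kHz.

14 kHz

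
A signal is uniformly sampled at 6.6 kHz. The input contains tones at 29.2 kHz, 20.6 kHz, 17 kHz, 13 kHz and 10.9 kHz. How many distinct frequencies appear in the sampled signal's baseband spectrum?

fs/2 = 3.3 kHz.
29.2 kHz mod fs = 2.8 kHz.
2.8 kHz ≤ fs/2 = 3.3 kHz, appears at 2.8 kHz.
20.6 kHz mod fs = 0.8 kHz.
0.8 kHz ≤ fs/2 = 3.3 kHz, appears at 0.8 kHz.
17 kHz mod fs = 3.8 kHz.
3.8 kHz > fs/2 = 3.3 kHz, folds to fs − 3.8 kHz = 2.8 kHz.
13 kHz mod fs = 6.4 kHz.
6.4 kHz > fs/2 = 3.3 kHz, folds to fs − 6.4 kHz = 0.2 kHz.
10.9 kHz mod fs = 4.3 kHz.
4.3 kHz > fs/2 = 3.3 kHz, folds to fs − 4.3 kHz = 2.3 kHz.
Distinct values: {0.2 kHz, 0.8 kHz, 2.3 kHz, 2.8 kHz} → 4.

4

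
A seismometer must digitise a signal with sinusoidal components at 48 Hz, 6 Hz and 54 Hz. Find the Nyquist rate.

108 Hz

Highest-frequency component: 54 Hz.
Nyquist rate = 2 × 54 Hz = 108 Hz.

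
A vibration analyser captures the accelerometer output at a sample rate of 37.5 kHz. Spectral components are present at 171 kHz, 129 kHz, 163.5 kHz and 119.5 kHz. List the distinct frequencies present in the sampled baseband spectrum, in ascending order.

7 kHz, 13.5 kHz, 16.5 kHz

fs/2 = 18.75 kHz.
171 kHz mod fs = 21 kHz.
21 kHz > fs/2 = 18.75 kHz, folds to fs − 21 kHz = 16.5 kHz.
129 kHz mod fs = 16.5 kHz.
16.5 kHz ≤ fs/2 = 18.75 kHz, appears at 16.5 kHz.
163.5 kHz mod fs = 13.5 kHz.
13.5 kHz ≤ fs/2 = 18.75 kHz, appears at 13.5 kHz.
119.5 kHz mod fs = 7 kHz.
7 kHz ≤ fs/2 = 18.75 kHz, appears at 7 kHz.
Distinct values: {7 kHz, 13.5 kHz, 16.5 kHz}.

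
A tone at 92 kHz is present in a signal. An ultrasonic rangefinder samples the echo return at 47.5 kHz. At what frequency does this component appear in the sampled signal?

3 kHz

92 kHz mod fs = 44.5 kHz.
44.5 kHz > fs/2 = 23.75 kHz, folds to fs − 44.5 kHz = 3 kHz.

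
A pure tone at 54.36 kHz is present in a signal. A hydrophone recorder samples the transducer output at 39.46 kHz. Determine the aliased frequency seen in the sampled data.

54.36 kHz mod fs = 14.9 kHz.
14.9 kHz ≤ fs/2 = 19.73 kHz, appears at 14.9 kHz.

14.9 kHz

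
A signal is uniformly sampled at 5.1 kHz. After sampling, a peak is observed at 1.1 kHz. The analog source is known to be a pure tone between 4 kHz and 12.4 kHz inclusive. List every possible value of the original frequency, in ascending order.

4 kHz, 6.2 kHz, 9.1 kHz, 11.3 kHz

Frequencies that alias to 1.1 kHz are k·fs ± 1.1 kHz for integer k ≥ 0.
k=0: 1.1 kHz.
k=1: 4 kHz, 6.2 kHz.
k=2: 9.1 kHz, 11.3 kHz.
k=3: 14.2 kHz, 16.4 kHz.
Within [4 kHz, 12.4 kHz]: 4 kHz, 6.2 kHz, 9.1 kHz, 11.3 kHz.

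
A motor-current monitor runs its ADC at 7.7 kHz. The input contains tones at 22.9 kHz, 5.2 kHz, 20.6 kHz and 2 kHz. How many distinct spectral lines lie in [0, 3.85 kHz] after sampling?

3

fs/2 = 3.85 kHz.
22.9 kHz mod fs = 7.5 kHz.
7.5 kHz > fs/2 = 3.85 kHz, folds to fs − 7.5 kHz = 0.2 kHz.
5.2 kHz > fs/2 = 3.85 kHz, folds to fs − 5.2 kHz = 2.5 kHz.
20.6 kHz mod fs = 5.2 kHz.
5.2 kHz > fs/2 = 3.85 kHz, folds to fs − 5.2 kHz = 2.5 kHz.
2 kHz ≤ fs/2 = 3.85 kHz, passes unchanged.
Distinct values: {0.2 kHz, 2 kHz, 2.5 kHz} → 3.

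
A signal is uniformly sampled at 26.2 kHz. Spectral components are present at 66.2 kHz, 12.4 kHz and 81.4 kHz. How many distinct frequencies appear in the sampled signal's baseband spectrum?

2

fs/2 = 13.1 kHz.
66.2 kHz mod fs = 13.8 kHz.
13.8 kHz > fs/2 = 13.1 kHz, folds to fs − 13.8 kHz = 12.4 kHz.
12.4 kHz ≤ fs/2 = 13.1 kHz, passes unchanged.
81.4 kHz mod fs = 2.8 kHz.
2.8 kHz ≤ fs/2 = 13.1 kHz, appears at 2.8 kHz.
Distinct values: {2.8 kHz, 12.4 kHz} → 2.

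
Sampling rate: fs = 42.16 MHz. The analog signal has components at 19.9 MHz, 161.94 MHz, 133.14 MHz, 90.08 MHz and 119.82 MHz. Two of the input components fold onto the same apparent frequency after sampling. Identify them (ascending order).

119.82 MHz, 133.14 MHz

fs/2 = 21.08 MHz.
19.9 MHz ≤ fs/2 = 21.08 MHz, passes unchanged.
161.94 MHz mod fs = 35.46 MHz.
35.46 MHz > fs/2 = 21.08 MHz, folds to fs − 35.46 MHz = 6.7 MHz.
133.14 MHz mod fs = 6.66 MHz.
6.66 MHz ≤ fs/2 = 21.08 MHz, appears at 6.66 MHz.
90.08 MHz mod fs = 5.76 MHz.
5.76 MHz ≤ fs/2 = 21.08 MHz, appears at 5.76 MHz.
119.82 MHz mod fs = 35.5 MHz.
35.5 MHz > fs/2 = 21.08 MHz, folds to fs − 35.5 MHz = 6.66 MHz.
119.82 MHz and 133.14 MHz both map to 6.66 MHz.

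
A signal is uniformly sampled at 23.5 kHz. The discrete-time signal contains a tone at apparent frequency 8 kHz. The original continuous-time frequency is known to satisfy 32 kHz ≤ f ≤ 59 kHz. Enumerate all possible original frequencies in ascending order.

39 kHz, 55 kHz

Frequencies that alias to 8 kHz are k·fs ± 8 kHz for integer k ≥ 0.
k=0: 8 kHz.
k=1: 15.5 kHz, 31.5 kHz.
k=2: 39 kHz, 55 kHz.
k=3: 62.5 kHz, 78.5 kHz.
Within [32 kHz, 59 kHz]: 39 kHz, 55 kHz.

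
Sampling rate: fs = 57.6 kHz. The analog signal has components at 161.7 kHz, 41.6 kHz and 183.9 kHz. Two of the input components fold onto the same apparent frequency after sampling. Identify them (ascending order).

161.7 kHz, 183.9 kHz

fs/2 = 28.8 kHz.
161.7 kHz mod fs = 46.5 kHz.
46.5 kHz > fs/2 = 28.8 kHz, folds to fs − 46.5 kHz = 11.1 kHz.
41.6 kHz > fs/2 = 28.8 kHz, folds to fs − 41.6 kHz = 16 kHz.
183.9 kHz mod fs = 11.1 kHz.
11.1 kHz ≤ fs/2 = 28.8 kHz, appears at 11.1 kHz.
161.7 kHz and 183.9 kHz both map to 11.1 kHz.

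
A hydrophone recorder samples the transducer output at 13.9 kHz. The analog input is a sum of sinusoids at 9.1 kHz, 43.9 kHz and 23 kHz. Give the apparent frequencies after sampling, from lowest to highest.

2.2 kHz, 4.8 kHz

fs/2 = 6.95 kHz.
9.1 kHz > fs/2 = 6.95 kHz, folds to fs − 9.1 kHz = 4.8 kHz.
43.9 kHz mod fs = 2.2 kHz.
2.2 kHz ≤ fs/2 = 6.95 kHz, appears at 2.2 kHz.
23 kHz mod fs = 9.1 kHz.
9.1 kHz > fs/2 = 6.95 kHz, folds to fs − 9.1 kHz = 4.8 kHz.
Distinct values: {2.2 kHz, 4.8 kHz}.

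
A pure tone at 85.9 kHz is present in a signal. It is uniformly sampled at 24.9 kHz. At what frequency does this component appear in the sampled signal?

85.9 kHz mod fs = 11.2 kHz.
11.2 kHz ≤ fs/2 = 12.45 kHz, appears at 11.2 kHz.

11.2 kHz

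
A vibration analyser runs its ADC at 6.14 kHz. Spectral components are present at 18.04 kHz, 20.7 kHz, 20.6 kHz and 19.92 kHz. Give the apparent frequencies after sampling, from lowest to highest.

0.38 kHz, 1.5 kHz, 2.18 kHz, 2.28 kHz

fs/2 = 3.07 kHz.
18.04 kHz mod fs = 5.76 kHz.
5.76 kHz > fs/2 = 3.07 kHz, folds to fs − 5.76 kHz = 0.38 kHz.
20.7 kHz mod fs = 2.28 kHz.
2.28 kHz ≤ fs/2 = 3.07 kHz, appears at 2.28 kHz.
20.6 kHz mod fs = 2.18 kHz.
2.18 kHz ≤ fs/2 = 3.07 kHz, appears at 2.18 kHz.
19.92 kHz mod fs = 1.5 kHz.
1.5 kHz ≤ fs/2 = 3.07 kHz, appears at 1.5 kHz.
Distinct values: {0.38 kHz, 1.5 kHz, 2.18 kHz, 2.28 kHz}.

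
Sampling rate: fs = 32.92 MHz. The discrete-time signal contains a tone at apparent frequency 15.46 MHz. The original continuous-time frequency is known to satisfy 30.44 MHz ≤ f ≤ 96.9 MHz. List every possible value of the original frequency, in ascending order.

48.38 MHz, 50.38 MHz, 81.3 MHz, 83.3 MHz

Frequencies that alias to 15.46 MHz are k·fs ± 15.46 MHz for integer k ≥ 0.
k=0: 15.46 MHz.
k=1: 17.46 MHz, 48.38 MHz.
k=2: 50.38 MHz, 81.3 MHz.
k=3: 83.3 MHz, 114.22 MHz.
k=4: 116.22 MHz, 147.14 MHz.
Within [30.44 MHz, 96.9 MHz]: 48.38 MHz, 50.38 MHz, 81.3 MHz, 83.3 MHz.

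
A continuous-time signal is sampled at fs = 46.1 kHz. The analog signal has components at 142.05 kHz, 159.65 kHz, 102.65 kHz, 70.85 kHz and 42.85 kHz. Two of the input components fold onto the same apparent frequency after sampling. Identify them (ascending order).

fs/2 = 23.05 kHz.
142.05 kHz mod fs = 3.75 kHz.
3.75 kHz ≤ fs/2 = 23.05 kHz, appears at 3.75 kHz.
159.65 kHz mod fs = 21.35 kHz.
21.35 kHz ≤ fs/2 = 23.05 kHz, appears at 21.35 kHz.
102.65 kHz mod fs = 10.45 kHz.
10.45 kHz ≤ fs/2 = 23.05 kHz, appears at 10.45 kHz.
70.85 kHz mod fs = 24.75 kHz.
24.75 kHz > fs/2 = 23.05 kHz, folds to fs − 24.75 kHz = 21.35 kHz.
42.85 kHz > fs/2 = 23.05 kHz, folds to fs − 42.85 kHz = 3.25 kHz.
70.85 kHz and 159.65 kHz both map to 21.35 kHz.

70.85 kHz, 159.65 kHz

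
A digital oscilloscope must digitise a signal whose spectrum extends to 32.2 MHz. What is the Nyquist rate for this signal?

64.4 MHz

Nyquist rate = 2 × 32.2 MHz = 64.4 MHz.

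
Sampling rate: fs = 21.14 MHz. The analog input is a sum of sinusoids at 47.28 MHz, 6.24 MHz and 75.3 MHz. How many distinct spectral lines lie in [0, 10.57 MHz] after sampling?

3

fs/2 = 10.57 MHz.
47.28 MHz mod fs = 5 MHz.
5 MHz ≤ fs/2 = 10.57 MHz, appears at 5 MHz.
6.24 MHz ≤ fs/2 = 10.57 MHz, passes unchanged.
75.3 MHz mod fs = 11.88 MHz.
11.88 MHz > fs/2 = 10.57 MHz, folds to fs − 11.88 MHz = 9.26 MHz.
Distinct values: {5 MHz, 6.24 MHz, 9.26 MHz} → 3.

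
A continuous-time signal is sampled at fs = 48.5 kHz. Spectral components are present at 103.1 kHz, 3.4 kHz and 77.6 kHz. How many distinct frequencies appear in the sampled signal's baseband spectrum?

fs/2 = 24.25 kHz.
103.1 kHz mod fs = 6.1 kHz.
6.1 kHz ≤ fs/2 = 24.25 kHz, appears at 6.1 kHz.
3.4 kHz ≤ fs/2 = 24.25 kHz, passes unchanged.
77.6 kHz mod fs = 29.1 kHz.
29.1 kHz > fs/2 = 24.25 kHz, folds to fs − 29.1 kHz = 19.4 kHz.
Distinct values: {3.4 kHz, 6.1 kHz, 19.4 kHz} → 3.

3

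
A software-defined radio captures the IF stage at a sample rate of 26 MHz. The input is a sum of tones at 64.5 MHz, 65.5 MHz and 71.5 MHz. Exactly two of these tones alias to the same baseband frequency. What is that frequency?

12.5 MHz

fs/2 = 13 MHz.
64.5 MHz mod fs = 12.5 MHz.
12.5 MHz ≤ fs/2 = 13 MHz, appears at 12.5 MHz.
65.5 MHz mod fs = 13.5 MHz.
13.5 MHz > fs/2 = 13 MHz, folds to fs − 13.5 MHz = 12.5 MHz.
71.5 MHz mod fs = 19.5 MHz.
19.5 MHz > fs/2 = 13 MHz, folds to fs − 19.5 MHz = 6.5 MHz.
64.5 MHz and 65.5 MHz both map to 12.5 MHz.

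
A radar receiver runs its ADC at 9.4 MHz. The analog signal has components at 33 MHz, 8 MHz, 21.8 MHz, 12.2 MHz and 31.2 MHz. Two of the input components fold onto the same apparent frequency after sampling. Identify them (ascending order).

fs/2 = 4.7 MHz.
33 MHz mod fs = 4.8 MHz.
4.8 MHz > fs/2 = 4.7 MHz, folds to fs − 4.8 MHz = 4.6 MHz.
8 MHz > fs/2 = 4.7 MHz, folds to fs − 8 MHz = 1.4 MHz.
21.8 MHz mod fs = 3 MHz.
3 MHz ≤ fs/2 = 4.7 MHz, appears at 3 MHz.
12.2 MHz mod fs = 2.8 MHz.
2.8 MHz ≤ fs/2 = 4.7 MHz, appears at 2.8 MHz.
31.2 MHz mod fs = 3 MHz.
3 MHz ≤ fs/2 = 4.7 MHz, appears at 3 MHz.
21.8 MHz and 31.2 MHz both map to 3 MHz.

21.8 MHz, 31.2 MHz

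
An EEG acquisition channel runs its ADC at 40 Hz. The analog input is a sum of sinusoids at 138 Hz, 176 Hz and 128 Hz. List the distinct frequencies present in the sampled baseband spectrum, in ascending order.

fs/2 = 20 Hz.
138 Hz mod fs = 18 Hz.
18 Hz ≤ fs/2 = 20 Hz, appears at 18 Hz.
176 Hz mod fs = 16 Hz.
16 Hz ≤ fs/2 = 20 Hz, appears at 16 Hz.
128 Hz mod fs = 8 Hz.
8 Hz ≤ fs/2 = 20 Hz, appears at 8 Hz.
Distinct values: {8 Hz, 16 Hz, 18 Hz}.

8 Hz, 16 Hz, 18 Hz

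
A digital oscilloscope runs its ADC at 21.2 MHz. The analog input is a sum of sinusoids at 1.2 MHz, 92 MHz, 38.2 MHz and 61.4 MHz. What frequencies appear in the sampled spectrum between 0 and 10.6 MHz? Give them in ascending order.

fs/2 = 10.6 MHz.
1.2 MHz ≤ fs/2 = 10.6 MHz, passes unchanged.
92 MHz mod fs = 7.2 MHz.
7.2 MHz ≤ fs/2 = 10.6 MHz, appears at 7.2 MHz.
38.2 MHz mod fs = 17 MHz.
17 MHz > fs/2 = 10.6 MHz, folds to fs − 17 MHz = 4.2 MHz.
61.4 MHz mod fs = 19 MHz.
19 MHz > fs/2 = 10.6 MHz, folds to fs − 19 MHz = 2.2 MHz.
Distinct values: {1.2 MHz, 2.2 MHz, 4.2 MHz, 7.2 MHz}.

1.2 MHz, 2.2 MHz, 4.2 MHz, 7.2 MHz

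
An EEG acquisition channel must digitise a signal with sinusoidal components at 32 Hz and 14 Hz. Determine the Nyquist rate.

Highest-frequency component: 32 Hz.
Nyquist rate = 2 × 32 Hz = 64 Hz.

64 Hz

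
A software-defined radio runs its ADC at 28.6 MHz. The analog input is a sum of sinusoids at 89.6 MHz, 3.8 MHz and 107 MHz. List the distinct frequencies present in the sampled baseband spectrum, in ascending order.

fs/2 = 14.3 MHz.
89.6 MHz mod fs = 3.8 MHz.
3.8 MHz ≤ fs/2 = 14.3 MHz, appears at 3.8 MHz.
3.8 MHz ≤ fs/2 = 14.3 MHz, passes unchanged.
107 MHz mod fs = 21.2 MHz.
21.2 MHz > fs/2 = 14.3 MHz, folds to fs − 21.2 MHz = 7.4 MHz.
Distinct values: {3.8 MHz, 7.4 MHz}.

3.8 MHz, 7.4 MHz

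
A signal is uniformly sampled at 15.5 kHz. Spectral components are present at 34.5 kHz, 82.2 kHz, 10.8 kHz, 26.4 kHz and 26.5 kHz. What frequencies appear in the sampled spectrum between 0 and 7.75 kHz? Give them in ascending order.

fs/2 = 7.75 kHz.
34.5 kHz mod fs = 3.5 kHz.
3.5 kHz ≤ fs/2 = 7.75 kHz, appears at 3.5 kHz.
82.2 kHz mod fs = 4.7 kHz.
4.7 kHz ≤ fs/2 = 7.75 kHz, appears at 4.7 kHz.
10.8 kHz > fs/2 = 7.75 kHz, folds to fs − 10.8 kHz = 4.7 kHz.
26.4 kHz mod fs = 10.9 kHz.
10.9 kHz > fs/2 = 7.75 kHz, folds to fs − 10.9 kHz = 4.6 kHz.
26.5 kHz mod fs = 11 kHz.
11 kHz > fs/2 = 7.75 kHz, folds to fs − 11 kHz = 4.5 kHz.
Distinct values: {3.5 kHz, 4.5 kHz, 4.6 kHz, 4.7 kHz}.

3.5 kHz, 4.5 kHz, 4.6 kHz, 4.7 kHz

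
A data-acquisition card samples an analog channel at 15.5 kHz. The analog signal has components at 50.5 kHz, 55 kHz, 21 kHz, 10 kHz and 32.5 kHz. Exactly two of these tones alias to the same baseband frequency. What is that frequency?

fs/2 = 7.75 kHz.
50.5 kHz mod fs = 4 kHz.
4 kHz ≤ fs/2 = 7.75 kHz, appears at 4 kHz.
55 kHz mod fs = 8.5 kHz.
8.5 kHz > fs/2 = 7.75 kHz, folds to fs − 8.5 kHz = 7 kHz.
21 kHz mod fs = 5.5 kHz.
5.5 kHz ≤ fs/2 = 7.75 kHz, appears at 5.5 kHz.
10 kHz > fs/2 = 7.75 kHz, folds to fs − 10 kHz = 5.5 kHz.
32.5 kHz mod fs = 1.5 kHz.
1.5 kHz ≤ fs/2 = 7.75 kHz, appears at 1.5 kHz.
10 kHz and 21 kHz both map to 5.5 kHz.

5.5 kHz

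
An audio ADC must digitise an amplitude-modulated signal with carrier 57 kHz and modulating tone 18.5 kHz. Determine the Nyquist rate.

AM sidebands sit at fc ± fm = 38.5 kHz and 75.5 kHz.
Highest-frequency component: 75.5 kHz.
Nyquist rate = 2 × 75.5 kHz = 151 kHz.

151 kHz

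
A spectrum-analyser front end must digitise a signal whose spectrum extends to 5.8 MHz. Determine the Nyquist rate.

Nyquist rate = 2 × 5.8 MHz = 11.6 MHz.

11.6 MHz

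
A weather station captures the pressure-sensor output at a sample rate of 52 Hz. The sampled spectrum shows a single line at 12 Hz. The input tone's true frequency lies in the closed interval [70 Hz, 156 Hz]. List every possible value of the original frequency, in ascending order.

Frequencies that alias to 12 Hz are k·fs ± 12 Hz for integer k ≥ 0.
k=0: 12 Hz.
k=1: 40 Hz, 64 Hz.
k=2: 92 Hz, 116 Hz.
k=3: 144 Hz, 168 Hz.
k=4: 196 Hz, 220 Hz.
Within [70 Hz, 156 Hz]: 92 Hz, 116 Hz, 144 Hz.

92 Hz, 116 Hz, 144 Hz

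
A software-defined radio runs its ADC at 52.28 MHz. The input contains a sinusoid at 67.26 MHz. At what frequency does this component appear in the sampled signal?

67.26 MHz mod fs = 14.98 MHz.
14.98 MHz ≤ fs/2 = 26.14 MHz, appears at 14.98 MHz.

14.98 MHz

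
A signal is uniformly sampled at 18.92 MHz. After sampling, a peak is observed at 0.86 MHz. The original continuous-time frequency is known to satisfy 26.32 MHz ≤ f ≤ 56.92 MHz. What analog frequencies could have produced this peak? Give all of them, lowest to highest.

36.98 MHz, 38.7 MHz, 55.9 MHz

Frequencies that alias to 0.86 MHz are k·fs ± 0.86 MHz for integer k ≥ 0.
k=0: 0.86 MHz.
k=1: 18.06 MHz, 19.78 MHz.
k=2: 36.98 MHz, 38.7 MHz.
k=3: 55.9 MHz, 57.62 MHz.
k=4: 74.82 MHz, 76.54 MHz.
Within [26.32 MHz, 56.92 MHz]: 36.98 MHz, 38.7 MHz, 55.9 MHz.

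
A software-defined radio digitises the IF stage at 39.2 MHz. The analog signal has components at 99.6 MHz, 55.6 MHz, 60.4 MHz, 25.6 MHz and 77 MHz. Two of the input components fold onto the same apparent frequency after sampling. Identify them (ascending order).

60.4 MHz, 99.6 MHz

fs/2 = 19.6 MHz.
99.6 MHz mod fs = 21.2 MHz.
21.2 MHz > fs/2 = 19.6 MHz, folds to fs − 21.2 MHz = 18 MHz.
55.6 MHz mod fs = 16.4 MHz.
16.4 MHz ≤ fs/2 = 19.6 MHz, appears at 16.4 MHz.
60.4 MHz mod fs = 21.2 MHz.
21.2 MHz > fs/2 = 19.6 MHz, folds to fs − 21.2 MHz = 18 MHz.
25.6 MHz > fs/2 = 19.6 MHz, folds to fs − 25.6 MHz = 13.6 MHz.
77 MHz mod fs = 37.8 MHz.
37.8 MHz > fs/2 = 19.6 MHz, folds to fs − 37.8 MHz = 1.4 MHz.
60.4 MHz and 99.6 MHz both map to 18 MHz.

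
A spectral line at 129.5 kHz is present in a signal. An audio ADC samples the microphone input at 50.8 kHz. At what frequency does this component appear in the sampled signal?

129.5 kHz mod fs = 27.9 kHz.
27.9 kHz > fs/2 = 25.4 kHz, folds to fs − 27.9 kHz = 22.9 kHz.

22.9 kHz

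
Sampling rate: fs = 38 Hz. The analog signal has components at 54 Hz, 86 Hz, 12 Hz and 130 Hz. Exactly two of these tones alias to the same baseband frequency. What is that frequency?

fs/2 = 19 Hz.
54 Hz mod fs = 16 Hz.
16 Hz ≤ fs/2 = 19 Hz, appears at 16 Hz.
86 Hz mod fs = 10 Hz.
10 Hz ≤ fs/2 = 19 Hz, appears at 10 Hz.
12 Hz ≤ fs/2 = 19 Hz, passes unchanged.
130 Hz mod fs = 16 Hz.
16 Hz ≤ fs/2 = 19 Hz, appears at 16 Hz.
54 Hz and 130 Hz both map to 16 Hz.

16 Hz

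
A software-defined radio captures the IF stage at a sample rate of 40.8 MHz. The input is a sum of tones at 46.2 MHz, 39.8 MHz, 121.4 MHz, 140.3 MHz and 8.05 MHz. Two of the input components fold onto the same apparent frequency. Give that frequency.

fs/2 = 20.4 MHz.
46.2 MHz mod fs = 5.4 MHz.
5.4 MHz ≤ fs/2 = 20.4 MHz, appears at 5.4 MHz.
39.8 MHz > fs/2 = 20.4 MHz, folds to fs − 39.8 MHz = 1 MHz.
121.4 MHz mod fs = 39.8 MHz.
39.8 MHz > fs/2 = 20.4 MHz, folds to fs − 39.8 MHz = 1 MHz.
140.3 MHz mod fs = 17.9 MHz.
17.9 MHz ≤ fs/2 = 20.4 MHz, appears at 17.9 MHz.
8.05 MHz ≤ fs/2 = 20.4 MHz, passes unchanged.
39.8 MHz and 121.4 MHz both map to 1 MHz.

1 MHz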